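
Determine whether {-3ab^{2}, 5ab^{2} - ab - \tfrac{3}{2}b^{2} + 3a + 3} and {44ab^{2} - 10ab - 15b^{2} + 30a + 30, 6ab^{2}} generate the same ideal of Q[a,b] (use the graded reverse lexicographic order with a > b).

Yes, the ideals are equal.

For a fixed monomial order, each ideal has a unique reduced Gröbner basis; comparing bases decides equality.
Buchberger on the first generating set:
f_1 = -3ab^{2}, LT = ab^{2}.
f_2 = 5ab^{2} - ab - \tfrac{3}{2}b^{2} + 3a + 3, LT = ab^{2}.

S(f_1,f_2): lcm = ab^{2}. S = \tfrac{1}{5}ab + \tfrac{3}{10}b^{2} - \tfrac{3}{5}a - \tfrac{3}{5}.
  leading term ab: no divisor's leading term divides it; move \tfrac{1}{5}ab to the remainder.
  leading term b^{2}: no divisor's leading term divides it; move \tfrac{3}{10}b^{2} to the remainder.
  leading term a: no divisor's leading term divides it; move -\tfrac{3}{5}a to the remainder.
  leading term 1: no divisor's leading term divides it; move -\tfrac{3}{5} to the remainder.
  remainder \tfrac{1}{5}ab + \tfrac{3}{10}b^{2} - \tfrac{3}{5}a - \tfrac{3}{5} ≠ 0; add g_3 = \tfrac{1}{5}ab + \tfrac{3}{10}b^{2} - \tfrac{3}{5}a - \tfrac{3}{5} to the basis.

S(f_1,g_3): lcm = ab^{2}. S = -\tfrac{3}{2}b^{3} + 3ab + 3b.
  leading term b^{3}: no divisor's leading term divides it; move -\tfrac{3}{2}b^{3} to the remainder.
  leading term ab: subtract (15)·g_3 from 3ab + 3b → -\tfrac{9}{2}b^{2} + 9a + 3b + 9
  leading term b^{2}: no divisor's leading term divides it; move -\tfrac{9}{2}b^{2} to the remainder.
  leading term a: no divisor's leading term divides it; move 9a to the remainder.
  leading term b: no divisor's leading term divides it; move 3b to the remainder.
  leading term 1: no divisor's leading term divides it; move 9 to the remainder.
  remainder -\tfrac{3}{2}b^{3} - \tfrac{9}{2}b^{2} + 9a + 3b + 9 ≠ 0; add g_4 = -\tfrac{3}{2}b^{3} - \tfrac{9}{2}b^{2} + 9a + 3b + 9 to the basis.

S(f_1,g_4): lcm = ab^{3}. S = -3ab^{2} + 6a^{2} + 2ab + 6a.
  leading term ab^{2}: subtract (1)·f_1 from -3ab^{2} + 6a^{2} + 2ab + 6a → 6a^{2} + 2ab + 6a
  leading term a^{2}: no divisor's leading term divides it; move 6a^{2} to the remainder.
  leading term ab: subtract (10)·g_3 from 2ab + 6a → -3b^{2} + 12a + 6
  leading term b^{2}: no divisor's leading term divides it; move -3b^{2} to the remainder.
  leading term a: no divisor's leading term divides it; move 12a to the remainder.
  leading term 1: no divisor's leading term divides it; move 6 to the remainder.
  remainder 6a^{2} - 3b^{2} + 12a + 6 ≠ 0; add g_5 = 6a^{2} - 3b^{2} + 12a + 6 to the basis.

The other S-polynomials (S(f_2,g_3), S(f_2,g_4), S(g_3,g_4), S(f_1,g_5), S(f_2,g_5), S(g_3,g_5), S(g_4,g_5)) all reduce to 0 modulo the current basis, so we have a Gröbner basis.
Inter-reduce: drop elements whose leading term is divisible by another's, tail-reduce, and make monic.
Reduced Gröbner basis: {b^{3} + 3b^{2} - 6a - 2b - 6, a^{2} - \tfrac{1}{2}b^{2} + 2a + 1, ab + \tfrac{3}{2}b^{2} - 3a - 3}.

Buchberger on the second generating set:
h_1 = 44ab^{2} - 10ab - 15b^{2} + 30a + 30, LT = ab^{2}.
h_2 = 6ab^{2}, LT = ab^{2}.

S(h_1,h_2): lcm = ab^{2}. S = -\tfrac{5}{22}ab - \tfrac{15}{44}b^{2} + \tfrac{15}{22}a + \tfrac{15}{22}.
  leading term ab: no divisor's leading term divides it; move -\tfrac{5}{22}ab to the remainder.
  leading term b^{2}: no divisor's leading term divides it; move -\tfrac{15}{44}b^{2} to the remainder.
  leading term a: no divisor's leading term divides it; move \tfrac{15}{22}a to the remainder.
  leading term 1: no divisor's leading term divides it; move \tfrac{15}{22} to the remainder.
  remainder -\tfrac{5}{22}ab - \tfrac{15}{44}b^{2} + \tfrac{15}{22}a + \tfrac{15}{22} ≠ 0; add k_3 = -\tfrac{5}{22}ab - \tfrac{15}{44}b^{2} + \tfrac{15}{22}a + \tfrac{15}{22} to the basis.

S(h_1,k_3): lcm = ab^{2}. S = -\tfrac{3}{2}b^{3} + \tfrac{61}{22}ab - \tfrac{15}{44}b^{2} + \tfrac{15}{22}a + 3b + \tfrac{15}{22}.
  leading term b^{3}: no divisor's leading term divides it; move -\tfrac{3}{2}b^{3} to the remainder.
  leading term ab: subtract (-\tfrac{61}{5})·k_3 from \tfrac{61}{22}ab - \tfrac{15}{44}b^{2} + \tfrac{15}{22}a + 3b + \tfrac{15}{22} → -\tfrac{9}{2}b^{2} + 9a + 3b + 9
  leading term b^{2}: no divisor's leading term divides it; move -\tfrac{9}{2}b^{2} to the remainder.
  leading term a: no divisor's leading term divides it; move 9a to the remainder.
  leading term b: no divisor's leading term divides it; move 3b to the remainder.
  leading term 1: no divisor's leading term divides it; move 9 to the remainder.
  remainder -\tfrac{3}{2}b^{3} - \tfrac{9}{2}b^{2} + 9a + 3b + 9 ≠ 0; add k_4 = -\tfrac{3}{2}b^{3} - \tfrac{9}{2}b^{2} + 9a + 3b + 9 to the basis.

S(h_1,k_4): lcm = ab^{3}. S = -\tfrac{71}{22}ab^{2} - \tfrac{15}{44}b^{3} + 6a^{2} + \tfrac{59}{22}ab + 6a + \tfrac{15}{22}b.
  leading term ab^{2}: subtract (-\tfrac{71}{968})·h_1 from -\tfrac{71}{22}ab^{2} - \tfrac{15}{44}b^{3} + 6a^{2} + \tfrac{59}{22}ab + 6a + \tfrac{15}{22}b → -\tfrac{15}{44}b^{3} + 6a^{2} + \tfrac{943}{484}ab - \tfrac{1065}{968}b^{2} + \tfrac{3969}{484}a + \tfrac{15}{22}b + \tfrac{1065}{484}
  leading term b^{3}: subtract (\tfrac{5}{22})·k_4 from -\tfrac{15}{44}b^{3} + 6a^{2} + \tfrac{943}{484}ab - \tfrac{1065}{968}b^{2} + \tfrac{3969}{484}a + \tfrac{15}{22}b + \tfrac{1065}{484} → 6a^{2} + \tfrac{943}{484}ab - \tfrac{75}{968}b^{2} + \tfrac{2979}{484}a + \tfrac{75}{484}
  leading term a^{2}: no divisor's leading term divides it; move 6a^{2} to the remainder.
  leading term ab: subtract (-\tfrac{943}{110})·k_3 from \tfrac{943}{484}ab - \tfrac{75}{968}b^{2} + \tfrac{2979}{484}a + \tfrac{75}{484} → -3b^{2} + 12a + 6
  leading term b^{2}: no divisor's leading term divides it; move -3b^{2} to the remainder.
  leading term a: no divisor's leading term divides it; move 12a to the remainder.
  leading term 1: no divisor's leading term divides it; move 6 to the remainder.
  remainder 6a^{2} - 3b^{2} + 12a + 6 ≠ 0; add k_5 = 6a^{2} - 3b^{2} + 12a + 6 to the basis.

The other S-polynomials (S(h_2,k_3), S(h_2,k_4), S(k_3,k_4), S(h_1,k_5), S(h_2,k_5), S(k_3,k_5), S(k_4,k_5)) all reduce to 0 modulo the current basis, so we have a Gröbner basis.
Inter-reduce: drop elements whose leading term is divisible by another's, tail-reduce, and make monic.
Reduced Gröbner basis: {b^{3} + 3b^{2} - 6a - 2b - 6, a^{2} - \tfrac{1}{2}b^{2} + 2a + 1, ab + \tfrac{3}{2}b^{2} - 3a - 3}.

Same reduced basis, so the two generating sets span the same ideal.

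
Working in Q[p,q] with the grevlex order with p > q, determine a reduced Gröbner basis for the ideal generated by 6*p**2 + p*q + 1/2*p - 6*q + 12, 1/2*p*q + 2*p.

G = {p**2 - 7/12*p - q + 2, p*q + 4*p, q**2 + 2*q - 8}

f_1 = 6*p**2 + p*q + 1/2*p - 6*q + 12, LT = p**2.
f_2 = 1/2*p*q + 2*p, LT = p*q.

S(f_1,f_2): lcm = p**2*q. S = 1/6*p*q**2 - 4*p**2 + 1/12*p*q - q**2 + 2*q.
  leading term p*q**2: subtract (1/3*q)·f_2 from 1/6*p*q**2 - 4*p**2 + 1/12*p*q - q**2 + 2*q → -4*p**2 - 7/12*p*q - q**2 + 2*q
  leading term p**2: subtract (-2/3)·f_1 from -4*p**2 - 7/12*p*q - q**2 + 2*q → 1/12*p*q - q**2 + 1/3*p - 2*q + 8
  leading term p*q: subtract (1/6)·f_2 from 1/12*p*q - q**2 + 1/3*p - 2*q + 8 → -q**2 - 2*q + 8
  leading term q**2: no divisor's leading term divides it; move -q**2 to the remainder.
  leading term q: no divisor's leading term divides it; move -2*q to the remainder.
  leading term 1: no divisor's leading term divides it; move 8 to the remainder.
  remainder -q**2 - 2*q + 8 ≠ 0; add g_3 = -q**2 - 2*q + 8 to the basis.

The other S-polynomials (S(f_1,g_3), S(f_2,g_3)) all reduce to 0 modulo the current basis, so we have a Gröbner basis.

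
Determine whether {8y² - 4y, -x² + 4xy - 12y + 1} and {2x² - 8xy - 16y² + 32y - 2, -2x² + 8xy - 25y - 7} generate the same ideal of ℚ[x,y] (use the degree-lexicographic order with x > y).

Two ideals are equal iff their reduced Gröbner bases coincide (the reduced basis is unique for a fixed ordering).
Buchberger on the first generating set:
f_1 = 8y² - 4y, LT = y².
f_2 = -x² + 4xy - 12y + 1, LT = x².

S(f_1,f_2): leading monomials are coprime, so the S-polynomial reduces to 0 (Buchberger's first criterion).
Every S-polynomial of the final basis reduces to 0, so we have a Gröbner basis.
Inter-reduce: drop elements whose leading term is divisible by another's, tail-reduce, and make monic.
Reduced Gröbner basis: {x² - 4xy + 12y - 1, y² - ½y}.

Buchberger on the second generating set:
h_1 = 2x² - 8xy - 16y² + 32y - 2, LT = x².
h_2 = -2x² + 8xy - 25y - 7, LT = x².

S(h_1,h_2): lcm = x². S = -8y² + 7/2y - 9/2.
  leading term y²: no divisor's leading term divides it; move -8y² to the remainder.
  leading term y: no divisor's leading term divides it; move 7/2y to the remainder.
  leading term 1: no divisor's leading term divides it; move -9/2 to the remainder.
  remainder -8y² + 7/2y - 9/2 ≠ 0; add k_3 = -8y² + 7/2y - 9/2 to the basis.

S(h_1,k_3): leading monomials are coprime, so the S-polynomial reduces to 0 (Buchberger's first criterion).
S(h_2,k_3): leading monomials are coprime, so the S-polynomial reduces to 0 (Buchberger's first criterion).
Every S-polynomial of the final basis reduces to 0, so we have a Gröbner basis.
Inter-reduce: drop elements whose leading term is divisible by another's, tail-reduce, and make monic.
Reduced Gröbner basis: {x² - 4xy + 25/2y + 7/2, y² - 7/16y + 9/16}.

These differ, so the ideals are not equal.

No, the ideals differ.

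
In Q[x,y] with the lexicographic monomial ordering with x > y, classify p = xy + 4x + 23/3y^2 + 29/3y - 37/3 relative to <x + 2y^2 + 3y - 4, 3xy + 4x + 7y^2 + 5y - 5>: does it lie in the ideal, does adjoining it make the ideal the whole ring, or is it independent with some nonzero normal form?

xy + 4x + 23/3y^2 + 29/3y - 37/3 lies in I (it reduces to 0).

First compute the reduced Gröbner basis of I by Buchberger's algorithm.
f_1 = x + 2y^2 + 3y - 4, LT = x.
f_2 = 3xy + 4x + 7y^2 + 5y - 5, LT = xy.

S(f_1,f_2): lcm = xy. S = -4/3x + 2y^3 + 2/3y^2 - 17/3y + 5/3.
  leading term x: subtract (-4/3)·f_1 from -4/3x + 2y^3 + 2/3y^2 - 17/3y + 5/3 → 2y^3 + 10/3y^2 - 5/3y - 11/3
  leading term y^3: no divisor's leading term divides it; move 2y^3 to the remainder.
  leading term y^2: no divisor's leading term divides it; move 10/3y^2 to the remainder.
  leading term y: no divisor's leading term divides it; move -5/3y to the remainder.
  leading term 1: no divisor's leading term divides it; move -11/3 to the remainder.
  remainder 2y^3 + 10/3y^2 - 5/3y - 11/3 ≠ 0; add h_3 = 2y^3 + 10/3y^2 - 5/3y - 11/3 to the basis.

S(f_1,h_3): leading monomials are coprime, so the S-polynomial reduces to 0 (Buchberger's first criterion).
S(f_2,h_3): lcm = xy^3. S = -1/3xy^2 + 5/6xy + 11/6x + 7/3y^4 + 5/3y^3 - 5/3y^2.
  leading term xy^2: subtract (-1/3y^2)·f_1 from -1/3xy^2 + 5/6xy + 11/6x + 7/3y^4 + 5/3y^3 - 5/3y^2 → 5/6xy + 11/6x + 3y^4 + 8/3y^3 - 3y^2
  leading term xy: subtract (5/6y)·f_1 from 5/6xy + 11/6x + 3y^4 + 8/3y^3 - 3y^2 → 11/6x + 3y^4 + y^3 - 11/2y^2 + 10/3y
  leading term x: subtract (11/6)·f_1 from 11/6x + 3y^4 + y^3 - 11/2y^2 + 10/3y → 3y^4 + y^3 - 55/6y^2 - 13/6y + 22/3
  leading term y^4: subtract (3/2y)·h_3 from 3y^4 + y^3 - 55/6y^2 - 13/6y + 22/3 → -4y^3 - 20/3y^2 + 10/3y + 22/3
  leading term y^3: subtract (-2)·h_3 from -4y^3 - 20/3y^2 + 10/3y + 22/3 → 0
  remainder 0.

Every S-polynomial of the final basis reduces to 0, so we have a Gröbner basis.
Inter-reduce: drop elements whose leading term is divisible by another's, tail-reduce, and make monic.
Reduced Gröbner basis: {x + 2y^2 + 3y - 4, y^3 + 5/3y^2 - 5/6y - 11/6}.
Label its elements g_1 = x + 2y^2 + 3y - 4, g_2 = y^3 + 5/3y^2 - 5/6y - 11/6.

Reduce p = xy + 4x + 23/3y^2 + 29/3y - 37/3 modulo G:
  leading term xy: subtract (y)·g_1 from xy + 4x + 23/3y^2 + 29/3y - 37/3 → 4x - 2y^3 + 14/3y^2 + 41/3y - 37/3
  leading term x: subtract (4)·g_1 from 4x - 2y^3 + 14/3y^2 + 41/3y - 37/3 → -2y^3 - 10/3y^2 + 5/3y + 11/3
  leading term y^3: subtract (-2)·g_2 from -2y^3 - 10/3y^2 + 5/3y + 11/3 → 0
  normal form = 0.
Since the normal form is 0, p ∈ I.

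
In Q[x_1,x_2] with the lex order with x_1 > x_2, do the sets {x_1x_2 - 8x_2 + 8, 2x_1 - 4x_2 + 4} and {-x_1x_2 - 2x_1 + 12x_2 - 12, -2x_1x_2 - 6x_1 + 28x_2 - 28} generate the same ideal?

Equality of ideals is decidable: compute both reduced Gröbner bases (unique for the ordering) and check whether they agree.
Buchberger on the first generating set:
f_1 = x_1x_2 - 8x_2 + 8, LT = x_1x_2.
f_2 = 2x_1 - 4x_2 + 4, LT = x_1.

S(f_1,f_2): lcm = x_1x_2. S = 2x_2^{2} - 10x_2 + 8.
  reduce S modulo (f_1, f_2):
  remainder 2x_2^{2} - 10x_2 + 8 ≠ 0; add g_3 = 2x_2^{2} - 10x_2 + 8 to the basis.

The other S-polynomials (S(f_1,g_3), S(f_2,g_3)) all reduce to 0 modulo the current basis, so we have a Gröbner basis.
Inter-reduce: drop elements whose leading term is divisible by another's, tail-reduce, and make monic.
Reduced Gröbner basis: {x_1 - 2x_2 + 2, x_2^{2} - 5x_2 + 4}.

Buchberger on the second generating set:
h_1 = -x_1x_2 - 2x_1 + 12x_2 - 12, LT = x_1x_2.
h_2 = -2x_1x_2 - 6x_1 + 28x_2 - 28, LT = x_1x_2.

S(h_1,h_2): lcm = x_1x_2. S = -x_1 + 2x_2 - 2.
  reduce S modulo (h_1, h_2):
  remainder -x_1 + 2x_2 - 2 ≠ 0; add k_3 = -x_1 + 2x_2 - 2 to the basis.

S(h_1,k_3): lcm = x_1x_2. S = 2x_1 + 2x_2^{2} - 14x_2 + 12.
  reduce S modulo (h_1, h_2, k_3):
  remainder 2x_2^{2} - 10x_2 + 8 ≠ 0; add k_4 = 2x_2^{2} - 10x_2 + 8 to the basis.

The other S-polynomials (S(h_2,k_3), S(h_1,k_4), S(h_2,k_4), S(k_3,k_4)) all reduce to 0 modulo the current basis, so we have a Gröbner basis.
Inter-reduce: drop elements whose leading term is divisible by another's, tail-reduce, and make monic.
Reduced Gröbner basis: {x_1 - 2x_2 + 2, x_2^{2} - 5x_2 + 4}.

The two bases agree; hence the ideals are identical.
The same test decides containment: I ⊆ J iff every generator of I reduces to 0 modulo a Gröbner basis of J.

Yes, the ideals are equal.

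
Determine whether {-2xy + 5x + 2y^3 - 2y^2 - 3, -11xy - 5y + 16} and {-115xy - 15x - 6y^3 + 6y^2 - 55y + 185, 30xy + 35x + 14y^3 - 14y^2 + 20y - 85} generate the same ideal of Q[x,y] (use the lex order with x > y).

Yes, the ideals are equal.

Since reduced Gröbner bases are canonical representatives of ideals under a given ordering, it suffices to compute and compare them.
Buchberger on the first generating set:
f_1 = -2xy + 5x + 2y^3 - 2y^2 - 3, LT = xy.
f_2 = -11xy - 5y + 16, LT = xy.

S(f_1,f_2): lcm = xy. S = -5/2x - y^3 + y^2 - 5/11y + 65/22.
  reduce S modulo (f_1, f_2):
  remainder -5/2x - y^3 + y^2 - 5/11y + 65/22 ≠ 0; add g_3 = -5/2x - y^3 + y^2 - 5/11y + 65/22 to the basis.

S(f_1,g_3): lcm = xy. S = -5/2x - 2/5y^4 - 3/5y^3 + 9/11y^2 + 13/11y + 3/2.
  reduce S modulo (f_1, f_2, g_3):
  remainder -2/5y^4 + 2/5y^3 - 2/11y^2 + 18/11y - 16/11 ≠ 0; add g_4 = -2/5y^4 + 2/5y^3 - 2/11y^2 + 18/11y - 16/11 to the basis.

The other S-polynomials (S(f_2,g_3), S(f_1,g_4), S(f_2,g_4), S(g_3,g_4)) all reduce to 0 modulo the current basis, so we have a Gröbner basis.
Inter-reduce: drop elements whose leading term is divisible by another's, tail-reduce, and make monic.
Reduced Gröbner basis: {x + 2/5y^3 - 2/5y^2 + 2/11y - 13/11, y^4 - y^3 + 5/11y^2 - 45/11y + 40/11}.

Buchberger on the second generating set:
h_1 = -115xy - 15x - 6y^3 + 6y^2 - 55y + 185, LT = xy.
h_2 = 30xy + 35x + 14y^3 - 14y^2 + 20y - 85, LT = xy.

S(h_1,h_2): lcm = xy. S = -143/138x - 143/345y^3 + 143/345y^2 - 13/69y + 169/138.
  reduce S modulo (h_1, h_2):
  remainder -143/138x - 143/345y^3 + 143/345y^2 - 13/69y + 169/138 ≠ 0; add k_3 = -143/138x - 143/345y^3 + 143/345y^2 - 13/69y + 169/138 to the basis.

S(h_1,k_3): lcm = xy. S = 3/23x - 2/5y^4 + 52/115y^3 - 296/1265y^2 + 420/253y - 37/23.
  reduce S modulo (h_1, h_2, k_3):
  remainder -2/5y^4 + 2/5y^3 - 2/11y^2 + 18/11y - 16/11 ≠ 0; add k_4 = -2/5y^4 + 2/5y^3 - 2/11y^2 + 18/11y - 16/11 to the basis.

The other S-polynomials (S(h_2,k_3), S(h_1,k_4), S(h_2,k_4), S(k_3,k_4)) all reduce to 0 modulo the current basis, so we have a Gröbner basis.
Inter-reduce: drop elements whose leading term is divisible by another's, tail-reduce, and make monic.
Reduced Gröbner basis: {x + 2/5y^3 - 2/5y^2 + 2/11y - 13/11, y^4 - y^3 + 5/11y^2 - 45/11y + 40/11}.

Same reduced basis, so the two generating sets span the same ideal.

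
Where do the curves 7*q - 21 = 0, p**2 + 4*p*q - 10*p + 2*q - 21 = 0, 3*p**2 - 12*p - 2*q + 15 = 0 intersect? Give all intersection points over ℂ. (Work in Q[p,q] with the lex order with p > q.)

{(3, 3)}

Compute a lex Gröbner basis by Buchberger's algorithm.
f_1 = 7*q - 21, LT = q.
f_2 = p**2 + 4*p*q - 10*p + 2*q - 21, LT = p**2.
f_3 = 3*p**2 - 12*p - 2*q + 15, LT = p**2.

S(f_2,f_3): lcm = p**2. S = 4*p*q - 6*p + 8/3*q - 26.
  reduce S modulo (f_1, f_2, f_3):
  remainder 6*p - 18 ≠ 0; add h_4 = 6*p - 18 to the basis.

The other S-polynomials (S(f_1,f_2), S(f_1,f_3), S(f_1,h_4), S(f_2,h_4), S(f_3,h_4)) all reduce to 0 modulo the current basis, so we have a Gröbner basis.
Inter-reduce: drop elements whose leading term is divisible by another's, tail-reduce, and make monic.
Reduced Gröbner basis: {p - 3, q - 3}.

Elimination: the polynomial q - 3 lies in the elimination ideal for q, so q ∈ {3}. For each such q, the remaining basis elements (now univariate) give the rest of the solution.
  q = 3: the earlier basis element becomes p - 3 = 0, giving p = 3 — point (3, 3).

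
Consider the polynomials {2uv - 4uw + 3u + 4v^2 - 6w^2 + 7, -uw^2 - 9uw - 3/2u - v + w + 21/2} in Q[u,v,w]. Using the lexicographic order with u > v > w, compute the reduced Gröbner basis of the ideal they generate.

This is the nonlinear analogue of row-reducing a linear system.

f_1 = 2uv - 4uw + 3u + 4v^2 - 6w^2 + 7, LT = uv.
f_2 = -uw^2 - 9uw - 3/2u - v + w + 21/2, LT = uw^2.

S(f_1,f_2): lcm = uvw^2. S = -9uvw - 3/2uv - 2uw^3 + 3/2uw^2 + 2v^2w^2 - v^2 + vw + 21/2v - 3w^4 + 7/2w^2.
  reduce S modulo (f_1, f_2):
  remainder 2v^2w^2 + 18v^2w + 2v^2 + 3vw + 9v - 3w^4 - 27w^3 - 3w^2 + 12w + 21 ≠ 0; add g_3 = 2v^2w^2 + 18v^2w + 2v^2 + 3vw + 9v - 3w^4 - 27w^3 - 3w^2 + 12w + 21 to the basis.

The other S-polynomials (S(f_1,g_3), S(f_2,g_3)) all reduce to 0 modulo the current basis, so we have a Gröbner basis.

G = {uv - 2uw + 3/2u + 2v^2 - 3w^2 + 7/2, uw^2 + 9uw + 3/2u + v - w - 21/2, v^2w^2 + 9v^2w + v^2 + 3/2vw + 9/2v - 3/2w^4 - 27/2w^3 - 3/2w^2 + 6w + 21/2}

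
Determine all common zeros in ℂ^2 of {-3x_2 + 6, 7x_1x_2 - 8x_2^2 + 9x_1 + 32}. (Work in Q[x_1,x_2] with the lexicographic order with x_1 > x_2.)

Compute a lex Gröbner basis by Buchberger's algorithm.
f_1 = -3x_2 + 6, LT = x_2.
f_2 = 7x_1x_2 + 9x_1 - 8x_2^2 + 32, LT = x_1x_2.

S(f_1,f_2): lcm = x_1x_2. S = -23/7x_1 + 8/7x_2^2 - 32/7.
  leading term x_1: no divisor's leading term divides it; move -23/7x_1 to the remainder.
  leading term x_2^2: subtract (-8/21x_2)·f_1 from 8/7x_2^2 - 32/7 → 16/7x_2 - 32/7
  leading term x_2: subtract (-16/21)·f_1 from 16/7x_2 - 32/7 → 0
  remainder -23/7x_1 ≠ 0; add h_3 = -23/7x_1 to the basis.

The other S-polynomials (S(f_1,h_3), S(f_2,h_3)) all reduce to 0 modulo the current basis, so we have a Gröbner basis.
Inter-reduce: drop elements whose leading term is divisible by another's, tail-reduce, and make monic.
Reduced Gröbner basis: {x_1, x_2 - 2}.

Elimination: the polynomial x_2 - 2 lies in the elimination ideal for x_2, so x_2 ∈ {2}. For each such x_2, the remaining basis elements (now univariate) give the rest of the solution.
  x_2 = 2: the earlier basis element becomes x_1 = 0, giving x_1 = 0 — point (0, 2).

{(0, 2)}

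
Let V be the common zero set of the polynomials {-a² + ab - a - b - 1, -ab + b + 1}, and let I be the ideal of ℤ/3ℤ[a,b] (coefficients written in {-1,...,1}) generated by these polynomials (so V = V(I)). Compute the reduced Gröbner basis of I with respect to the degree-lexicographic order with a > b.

G = {b² - 1, a - b - 1}

f_1 = -a² + ab - a - b - 1, LT = a².
f_2 = -ab + b + 1, LT = ab.

S(f_1,f_2): lcm = a²b. S = -ab² - ab + b² + a + b.
  leading term ab²: subtract (b)·f_2 from -ab² - ab + b² + a + b → -ab + a
  leading term ab: subtract (1)·f_2 from -ab + a → a - b - 1
  leading term a: no divisor's leading term divides it; move a to the remainder.
  leading term b: no divisor's leading term divides it; move -b to the remainder.
  leading term 1: no divisor's leading term divides it; move -1 to the remainder.
  remainder a - b - 1 ≠ 0; add g_3 = a - b - 1 to the basis.

S(f_2,g_3): lcm = ab. S = b² - 1.
  leading term b²: no divisor's leading term divides it; move b² to the remainder.
  leading term 1: no divisor's leading term divides it; move -1 to the remainder.
  remainder b² - 1 ≠ 0; add g_4 = b² - 1 to the basis.

The other S-polynomials (S(f_1,g_3), S(f_1,g_4), S(f_2,g_4), S(g_3,g_4)) all reduce to 0 modulo the current basis, so we have a Gröbner basis.
Inter-reduce: drop elements whose leading term is divisible by another's, tail-reduce, and make monic.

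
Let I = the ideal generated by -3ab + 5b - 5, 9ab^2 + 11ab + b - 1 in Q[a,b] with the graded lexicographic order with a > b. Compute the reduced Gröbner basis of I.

f_1 = -3ab + 5b - 5, LT = ab.
f_2 = 9ab^2 + 11ab + b - 1, LT = ab^2.

S(f_1,f_2): lcm = ab^2. S = -11/9ab - 5/3b^2 + 14/9b + 1/9.
  leading term ab: subtract (11/27)·f_1 from -11/9ab - 5/3b^2 + 14/9b + 1/9 → -5/3b^2 - 13/27b + 58/27
  leading term b^2: no divisor's leading term divides it; move -5/3b^2 to the remainder.
  leading term b: no divisor's leading term divides it; move -13/27b to the remainder.
  leading term 1: no divisor's leading term divides it; move 58/27 to the remainder.
  remainder -5/3b^2 - 13/27b + 58/27 ≠ 0; add g_3 = -5/3b^2 - 13/27b + 58/27 to the basis.

S(f_1,g_3): lcm = ab^2. S = -13/45ab - 5/3b^2 + 58/45a + 5/3b.
  leading term ab: subtract (13/135)·f_1 from -13/45ab - 5/3b^2 + 58/45a + 5/3b → -5/3b^2 + 58/45a + 32/27b + 13/27
  leading term b^2: subtract (1)·g_3 from -5/3b^2 + 58/45a + 32/27b + 13/27 → 58/45a + 5/3b - 5/3
  leading term a: no divisor's leading term divides it; move 58/45a to the remainder.
  leading term b: no divisor's leading term divides it; move 5/3b to the remainder.
  leading term 1: no divisor's leading term divides it; move -5/3 to the remainder.
  remainder 58/45a + 5/3b - 5/3 ≠ 0; add g_4 = 58/45a + 5/3b - 5/3 to the basis.

S(f_2,g_3): lcm = ab^2. S = 14/15ab + 58/45a + 1/9b - 1/9.
  leading term ab: subtract (-14/45)·f_1 from 14/15ab + 58/45a + 1/9b - 1/9 → 58/45a + 5/3b - 5/3
  leading term a: subtract (1)·g_4 from 58/45a + 5/3b - 5/3 → 0
  remainder 0.

S(f_1,g_4): lcm = ab. S = -75/58b^2 - 65/174b + 5/3.
  leading term b^2: subtract (45/58)·g_3 from -75/58b^2 - 65/174b + 5/3 → 0
  remainder 0.

S(f_2,g_4): lcm = ab^2. S = -75/58b^3 + 11/9ab + 75/58b^2 + 1/9b - 1/9.
  leading term b^3: subtract (45/58b)·g_3 from -75/58b^3 + 11/9ab + 75/58b^2 + 1/9b - 1/9 → 11/9ab + 5/3b^2 - 14/9b - 1/9
  leading term ab: subtract (-11/27)·f_1 from 11/9ab + 5/3b^2 - 14/9b - 1/9 → 5/3b^2 + 13/27b - 58/27
  leading term b^2: subtract (-1)·g_3 from 5/3b^2 + 13/27b - 58/27 → 0
  remainder 0.

S(g_3,g_4): leading monomials are coprime, so the S-polynomial reduces to 0 (Buchberger's first criterion).
Every S-polynomial of the final basis reduces to 0, so we have a Gröbner basis.
Inter-reduce: drop elements whose leading term is divisible by another's, tail-reduce, and make monic.

G = {b^2 + 13/45b - 58/45, a + 75/58b - 75/58}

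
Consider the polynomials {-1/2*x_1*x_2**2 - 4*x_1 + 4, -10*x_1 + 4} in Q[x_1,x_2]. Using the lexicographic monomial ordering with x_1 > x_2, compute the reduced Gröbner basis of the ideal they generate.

f_1 = -1/2*x_1*x_2**2 - 4*x_1 + 4, LT = x_1*x_2**2.
f_2 = -10*x_1 + 4, LT = x_1.

S(f_1,f_2): lcm = x_1*x_2**2. S = 8*x_1 + 2/5*x_2**2 - 8.
  leading term x_1: subtract (-4/5)·f_2 from 8*x_1 + 2/5*x_2**2 - 8 → 2/5*x_2**2 - 24/5
  leading term x_2**2: no divisor's leading term divides it; move 2/5*x_2**2 to the remainder.
  leading term 1: no divisor's leading term divides it; move -24/5 to the remainder.
  remainder 2/5*x_2**2 - 24/5 ≠ 0; add g_3 = 2/5*x_2**2 - 24/5 to the basis.

The other S-polynomials (S(f_1,g_3), S(f_2,g_3)) all reduce to 0 modulo the current basis, so we have a Gröbner basis.
Inter-reduce: drop elements whose leading term is divisible by another's, tail-reduce, and make monic.

G = {x_1 - 2/5, x_2**2 - 12}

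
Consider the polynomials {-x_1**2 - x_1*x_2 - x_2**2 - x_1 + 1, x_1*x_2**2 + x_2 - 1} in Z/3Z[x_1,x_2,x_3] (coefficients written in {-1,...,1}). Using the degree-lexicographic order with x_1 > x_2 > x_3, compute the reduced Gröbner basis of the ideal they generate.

G = {x_2**4 - x_1*x_2 + x_2**2 + x_1 + 1, x_1*x_2**2 + x_2 - 1, x_1**2 + x_1*x_2 + x_2**2 + x_1 - 1}

f_1 = -x_1**2 - x_1*x_2 - x_2**2 - x_1 + 1, LT = x_1**2.
f_2 = x_1*x_2**2 + x_2 - 1, LT = x_1*x_2**2.

S(f_1,f_2): lcm = x_1**2*x_2**2. S = x_1*x_2**3 + x_2**4 + x_1*x_2**2 - x_1*x_2 - x_2**2 + x_1.
  leading term x_1*x_2**3: subtract (x_2)·f_2 from x_1*x_2**3 + x_2**4 + x_1*x_2**2 - x_1*x_2 - x_2**2 + x_1 → x_2**4 + x_1*x_2**2 - x_1*x_2 + x_2**2 + x_1 + x_2
  leading term x_2**4: no divisor's leading term divides it; move x_2**4 to the remainder.
  leading term x_1*x_2**2: subtract (1)·f_2 from x_1*x_2**2 - x_1*x_2 + x_2**2 + x_1 + x_2 → -x_1*x_2 + x_2**2 + x_1 + 1
  leading term x_1*x_2: no divisor's leading term divides it; move -x_1*x_2 to the remainder.
  leading term x_2**2: no divisor's leading term divides it; move x_2**2 to the remainder.
  leading term x_1: no divisor's leading term divides it; move x_1 to the remainder.
  leading term 1: no divisor's leading term divides it; move 1 to the remainder.
  remainder x_2**4 - x_1*x_2 + x_2**2 + x_1 + 1 ≠ 0; add g_3 = x_2**4 - x_1*x_2 + x_2**2 + x_1 + 1 to the basis.

The other S-polynomials (S(f_1,g_3), S(f_2,g_3)) all reduce to 0 modulo the current basis, so we have a Gröbner basis.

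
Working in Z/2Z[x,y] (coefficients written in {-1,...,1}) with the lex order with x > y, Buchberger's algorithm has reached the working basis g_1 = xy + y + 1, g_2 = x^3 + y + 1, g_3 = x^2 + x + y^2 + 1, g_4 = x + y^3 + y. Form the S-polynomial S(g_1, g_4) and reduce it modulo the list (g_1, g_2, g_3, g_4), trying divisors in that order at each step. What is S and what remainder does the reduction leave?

lcm(LM(g_1), LM(g_4)) = xy.
S = (lcm/LT(g_1))·g_1 − (lcm/LT(g_4))·g_4 = y^4 + y^2 + y + 1.
Reduce S modulo (g_1, g_2, g_3, g_4) in that order:
  leading term y^4: no divisor's leading term divides it; move y^4 to the remainder.
  leading term y^2: no divisor's leading term divides it; move y^2 to the remainder.
  leading term y: no divisor's leading term divides it; move y to the remainder.
  leading term 1: no divisor's leading term divides it; move 1 to the remainder.
The remainder y^4 + y^2 + y + 1 is nonzero, so it would be added as the next basis element.

S(g_1, g_4) = y^4 + y^2 + y + 1; remainder on division = y^4 + y^2 + y + 1.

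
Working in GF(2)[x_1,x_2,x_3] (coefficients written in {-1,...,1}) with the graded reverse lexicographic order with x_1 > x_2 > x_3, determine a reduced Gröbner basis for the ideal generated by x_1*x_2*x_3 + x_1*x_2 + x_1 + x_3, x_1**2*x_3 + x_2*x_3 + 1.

G = {x_2**2*x_3**2 + x_2**2*x_3 + x_1*x_3**2 + x_2 + 1, x_1**2*x_2 + x_2**2*x_3 + x_1**2 + x_1*x_3 + x_2, x_1**2*x_3 + x_2*x_3 + 1, x_1*x_2*x_3 + x_1*x_2 + x_1 + x_3}

f_1 = x_1*x_2*x_3 + x_1*x_2 + x_1 + x_3, LT = x_1*x_2*x_3.
f_2 = x_1**2*x_3 + x_2*x_3 + 1, LT = x_1**2*x_3.

S(f_1,f_2): lcm = x_1**2*x_2*x_3. S = x_1**2*x_2 + x_2**2*x_3 + x_1**2 + x_1*x_3 + x_2.
  leading term x_1**2*x_2: no divisor's leading term divides it; move x_1**2*x_2 to the remainder.
  leading term x_2**2*x_3: no divisor's leading term divides it; move x_2**2*x_3 to the remainder.
  leading term x_1**2: no divisor's leading term divides it; move x_1**2 to the remainder.
  leading term x_1*x_3: no divisor's leading term divides it; move x_1*x_3 to the remainder.
  leading term x_2: no divisor's leading term divides it; move x_2 to the remainder.
  remainder x_1**2*x_2 + x_2**2*x_3 + x_1**2 + x_1*x_3 + x_2 ≠ 0; add g_3 = x_1**2*x_2 + x_2**2*x_3 + x_1**2 + x_1*x_3 + x_2 to the basis.

S(f_1,g_3): lcm = x_1**2*x_2*x_3. S = x_2**2*x_3**2 + x_1**2*x_2 + x_1**2*x_3 + x_1*x_3**2 + x_1**2 + x_1*x_3 + x_2*x_3.
  leading term x_2**2*x_3**2: no divisor's leading term divides it; move x_2**2*x_3**2 to the remainder.
  leading term x_1**2*x_2: subtract (1)·g_3 from x_1**2*x_2 + x_1**2*x_3 + x_1*x_3**2 + x_1**2 + x_1*x_3 + x_2*x_3 → x_1**2*x_3 + x_2**2*x_3 + x_1*x_3**2 + x_2*x_3 + x_2
  leading term x_1**2*x_3: subtract (1)·f_2 from x_1**2*x_3 + x_2**2*x_3 + x_1*x_3**2 + x_2*x_3 + x_2 → x_2**2*x_3 + x_1*x_3**2 + x_2 + 1
  leading term x_2**2*x_3: no divisor's leading term divides it; move x_2**2*x_3 to the remainder.
  leading term x_1*x_3**2: no divisor's leading term divides it; move x_1*x_3**2 to the remainder.
  leading term x_2: no divisor's leading term divides it; move x_2 to the remainder.
  leading term 1: no divisor's leading term divides it; move 1 to the remainder.
  remainder x_2**2*x_3**2 + x_2**2*x_3 + x_1*x_3**2 + x_2 + 1 ≠ 0; add g_4 = x_2**2*x_3**2 + x_2**2*x_3 + x_1*x_3**2 + x_2 + 1 to the basis.

S(f_2,g_3): lcm = x_1**2*x_2*x_3. S = x_2**2*x_3**2 + x_1**2*x_3 + x_2**2*x_3 + x_1*x_3**2 + x_2*x_3 + x_2.
  leading term x_2**2*x_3**2: subtract (1)·g_4 from x_2**2*x_3**2 + x_1**2*x_3 + x_2**2*x_3 + x_1*x_3**2 + x_2*x_3 + x_2 → x_1**2*x_3 + x_2*x_3 + 1
  leading term x_1**2*x_3: subtract (1)·f_2 from x_1**2*x_3 + x_2*x_3 + 1 → 0
  remainder 0.

S(f_1,g_4): lcm = x_1*x_2**2*x_3**2. S = x_1**2*x_3**2 + x_1*x_2*x_3 + x_2*x_3**2 + x_1*x_2 + x_1.
  leading term x_1**2*x_3**2: subtract (x_3)·f_2 from x_1**2*x_3**2 + x_1*x_2*x_3 + x_2*x_3**2 + x_1*x_2 + x_1 → x_1*x_2*x_3 + x_1*x_2 + x_1 + x_3
  leading term x_1*x_2*x_3: subtract (1)·f_1 from x_1*x_2*x_3 + x_1*x_2 + x_1 + x_3 → 0
  remainder 0.

S(f_2,g_4): lcm = x_1**2*x_2**2*x_3**2. S = x_1**2*x_2**2*x_3 + x_1**3*x_3**2 + x_2**3*x_3**2 + x_1**2*x_2 + x_2**2*x_3 + x_1**2.
  leading term x_1**2*x_2**2*x_3: subtract (x_1*x_2)·f_1 from x_1**2*x_2**2*x_3 + x_1**3*x_3**2 + x_2**3*x_3**2 + x_1**2*x_2 + x_2**2*x_3 + x_1**2 → x_1**3*x_3**2 + x_2**3*x_3**2 + x_1**2*x_2**2 + x_1*x_2*x_3 + x_2**2*x_3 + x_1**2
  leading term x_1**3*x_3**2: subtract (x_1*x_3)·f_2 from x_1**3*x_3**2 + x_2**3*x_3**2 + x_1**2*x_2**2 + x_1*x_2*x_3 + x_2**2*x_3 + x_1**2 → x_2**3*x_3**2 + x_1**2*x_2**2 + x_1*x_2*x_3**2 + x_1*x_2*x_3 + x_2**2*x_3 + x_1**2 + x_1*x_3
  leading term x_2**3*x_3**2: subtract (x_2)·g_4 from x_2**3*x_3**2 + x_1**2*x_2**2 + x_1*x_2*x_3**2 + x_1*x_2*x_3 + x_2**2*x_3 + x_1**2 + x_1*x_3 → x_1**2*x_2**2 + x_2**3*x_3 + x_1*x_2*x_3 + x_2**2*x_3 + x_1**2 + x_2**2 + x_1*x_3 + x_2
  leading term x_1**2*x_2**2: subtract (x_2)·g_3 from x_1**2*x_2**2 + x_2**3*x_3 + x_1*x_2*x_3 + x_2**2*x_3 + x_1**2 + x_2**2 + x_1*x_3 + x_2 → x_1**2*x_2 + x_2**2*x_3 + x_1**2 + x_1*x_3 + x_2
  leading term x_1**2*x_2: subtract (1)·g_3 from x_1**2*x_2 + x_2**2*x_3 + x_1**2 + x_1*x_3 + x_2 → 0
  remainder 0.

S(g_3,g_4): lcm = x_1**2*x_2**2*x_3**2. S = x_2**3*x_3**3 + x_1**2*x_2**2*x_3 + x_1**3*x_3**2 + x_1**2*x_2*x_3**2 + x_1*x_2*x_3**3 + x_2**2*x_3**2 + x_1**2*x_2 + x_1**2.
  leading term x_2**3*x_3**3: subtract (x_2*x_3)·g_4 from x_2**3*x_3**3 + x_1**2*x_2**2*x_3 + x_1**3*x_3**2 + x_1**2*x_2*x_3**2 + x_1*x_2*x_3**3 + x_2**2*x_3**2 + x_1**2*x_2 + x_1**2 → x_1**2*x_2**2*x_3 + x_1**3*x_3**2 + x_1**2*x_2*x_3**2 + x_2**3*x_3**2 + x_2**2*x_3**2 + x_1**2*x_2 + x_2**2*x_3 + x_1**2 + x_2*x_3
  leading term x_1**2*x_2**2*x_3: subtract (x_1*x_2)·f_1 from x_1**2*x_2**2*x_3 + x_1**3*x_3**2 + x_1**2*x_2*x_3**2 + x_2**3*x_3**2 + x_2**2*x_3**2 + x_1**2*x_2 + x_2**2*x_3 + x_1**2 + x_2*x_3 → x_1**3*x_3**2 + x_1**2*x_2*x_3**2 + x_2**3*x_3**2 + x_1**2*x_2**2 + x_2**2*x_3**2 + x_1*x_2*x_3 + x_2**2*x_3 + x_1**2 + x_2*x_3
  leading term x_1**3*x_3**2: subtract (x_1*x_3)·f_2 from x_1**3*x_3**2 + x_1**2*x_2*x_3**2 + x_2**3*x_3**2 + x_1**2*x_2**2 + x_2**2*x_3**2 + x_1*x_2*x_3 + x_2**2*x_3 + x_1**2 + x_2*x_3 → x_1**2*x_2*x_3**2 + x_2**3*x_3**2 + x_1**2*x_2**2 + x_1*x_2*x_3**2 + x_2**2*x_3**2 + x_1*x_2*x_3 + x_2**2*x_3 + x_1**2 + x_1*x_3 + x_2*x_3
  leading term x_1**2*x_2*x_3**2: subtract (x_1*x_3)·f_1 from x_1**2*x_2*x_3**2 + x_2**3*x_3**2 + x_1**2*x_2**2 + x_1*x_2*x_3**2 + x_2**2*x_3**2 + x_1*x_2*x_3 + x_2**2*x_3 + x_1**2 + x_1*x_3 + x_2*x_3 → x_2**3*x_3**2 + x_1**2*x_2**2 + x_1**2*x_2*x_3 + x_1*x_2*x_3**2 + x_2**2*x_3**2 + x_1**2*x_3 + x_1*x_2*x_3 + x_2**2*x_3 + x_1*x_3**2 + x_1**2 + x_1*x_3 + x_2*x_3
  leading term x_2**3*x_3**2: subtract (x_2)·g_4 from x_2**3*x_3**2 + x_1**2*x_2**2 + x_1**2*x_2*x_3 + x_1*x_2*x_3**2 + x_2**2*x_3**2 + x_1**2*x_3 + x_1*x_2*x_3 + x_2**2*x_3 + x_1*x_3**2 + x_1**2 + x_1*x_3 + x_2*x_3 → x_1**2*x_2**2 + x_1**2*x_2*x_3 + x_2**3*x_3 + x_2**2*x_3**2 + x_1**2*x_3 + x_1*x_2*x_3 + x_2**2*x_3 + x_1*x_3**2 + x_1**2 + x_2**2 + x_1*x_3 + x_2*x_3 + x_2
  leading term x_1**2*x_2**2: subtract (x_2)·g_3 from x_1**2*x_2**2 + x_1**2*x_2*x_3 + x_2**3*x_3 + x_2**2*x_3**2 + x_1**2*x_3 + x_1*x_2*x_3 + x_2**2*x_3 + x_1*x_3**2 + x_1**2 + x_2**2 + x_1*x_3 + x_2*x_3 + x_2 → x_1**2*x_2*x_3 + x_2**2*x_3**2 + x_1**2*x_2 + x_1**2*x_3 + x_2**2*x_3 + x_1*x_3**2 + x_1**2 + x_1*x_3 + x_2*x_3 + x_2
  leading term x_1**2*x_2*x_3: subtract (x_1)·f_1 from x_1**2*x_2*x_3 + x_2**2*x_3**2 + x_1**2*x_2 + x_1**2*x_3 + x_2**2*x_3 + x_1*x_3**2 + x_1**2 + x_1*x_3 + x_2*x_3 + x_2 → x_2**2*x_3**2 + x_1**2*x_3 + x_2**2*x_3 + x_1*x_3**2 + x_2*x_3 + x_2
  leading term x_2**2*x_3**2: subtract (1)·g_4 from x_2**2*x_3**2 + x_1**2*x_3 + x_2**2*x_3 + x_1*x_3**2 + x_2*x_3 + x_2 → x_1**2*x_3 + x_2*x_3 + 1
  leading term x_1**2*x_3: subtract (1)·f_2 from x_1**2*x_3 + x_2*x_3 + 1 → 0
  remainder 0.

Every S-polynomial of the final basis reduces to 0, so we have a Gröbner basis.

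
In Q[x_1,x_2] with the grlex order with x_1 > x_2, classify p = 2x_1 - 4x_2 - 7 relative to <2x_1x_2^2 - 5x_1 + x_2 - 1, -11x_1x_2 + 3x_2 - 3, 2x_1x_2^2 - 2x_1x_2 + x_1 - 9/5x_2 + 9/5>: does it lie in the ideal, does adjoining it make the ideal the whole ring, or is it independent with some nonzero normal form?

First compute the reduced Gröbner basis of I by Buchberger's algorithm.
f_1 = 2x_1x_2^2 - 5x_1 + x_2 - 1, LT = x_1x_2^2.
f_2 = -11x_1x_2 + 3x_2 - 3, LT = x_1x_2.
f_3 = 2x_1x_2^2 - 2x_1x_2 + x_1 - 9/5x_2 + 9/5, LT = x_1x_2^2.

S(f_1,f_2): lcm = x_1x_2^2. S = 3/11x_2^2 - 5/2x_1 + 5/22x_2 - 1/2.
  reduce S modulo (f_1, f_2, f_3):
  remainder 3/11x_2^2 - 5/2x_1 + 5/22x_2 - 1/2 ≠ 0; add h_4 = 3/11x_2^2 - 5/2x_1 + 5/22x_2 - 1/2 to the basis.

S(f_1,f_3): lcm = x_1x_2^2. S = x_1x_2 - 3x_1 + 7/5x_2 - 7/5.
  reduce S modulo (f_1, f_2, f_3, h_4):
  remainder -3x_1 + 92/55x_2 - 92/55 ≠ 0; add h_5 = -3x_1 + 92/55x_2 - 92/55 to the basis.

S(f_1,h_4): lcm = x_1x_2^2. S = 55/6x_1^2 - 5/6x_1x_2 - 2/3x_1 + 1/2x_2 - 1/2.
  reduce S modulo (f_1, f_2, f_3, h_4, h_5):
  remainder -2309/1485x_2 + 2309/1485 ≠ 0; add h_6 = -2309/1485x_2 + 2309/1485 to the basis.

The other S-polynomials (S(f_2,f_3), S(f_2,h_4), S(f_3,h_4), S(f_1,h_5), S(f_2,h_5), S(f_3,h_5), S(h_4,h_5), S(f_1,h_6), S(f_2,h_6), S(f_3,h_6), S(h_4,h_6), S(h_5,h_6)) all reduce to 0 modulo the current basis, so we have a Gröbner basis.
Inter-reduce: drop elements whose leading term is divisible by another's, tail-reduce, and make monic.
Reduced Gröbner basis: {x_1, x_2 - 1}.
Label its elements g_1 = x_1, g_2 = x_2 - 1.

Reduce p = 2x_1 - 4x_2 - 7 modulo G:
  leading term x_1: subtract (2)·g_1 from 2x_1 - 4x_2 - 7 → -4x_2 - 7
  leading term x_2: subtract (-4)·g_2 from -4x_2 - 7 → -11
  leading term 1: no divisor's leading term divides it; move -11 to the remainder.
  normal form = -11.
The normal form is nonzero, so p ∉ I. Since p minus its normal form lies in I, I + (p) = I + (r) where r = -11; decide whether this ideal is the whole ring.
Here r = -11 is a nonzero constant, hence a unit: 1 ∈ I + (p), the Gröbner basis of I + (p) is {1}, and the enlarged system has no common solution — adjoining p is inconsistent.

Adjoining 2x_1 - 4x_2 - 7 makes the ideal the whole ring: the system is inconsistent.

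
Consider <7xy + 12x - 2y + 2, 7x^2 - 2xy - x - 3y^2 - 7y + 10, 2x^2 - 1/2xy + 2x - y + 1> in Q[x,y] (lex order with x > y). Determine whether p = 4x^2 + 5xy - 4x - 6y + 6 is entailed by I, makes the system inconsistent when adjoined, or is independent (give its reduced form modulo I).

First compute the reduced Gröbner basis of I by Buchberger's algorithm.
f_1 = 7xy + 12x - 2y + 2, LT = xy.
f_2 = 7x^2 - 2xy - x - 3y^2 - 7y + 10, LT = x^2.
f_3 = 2x^2 - 1/2xy + 2x - y + 1, LT = x^2.

S(f_1,f_2): lcm = x^2y. S = 12/7x^2 + 2/7xy^2 - 1/7xy + 2/7x + 3/7y^3 + y^2 - 10/7y.
  reduce S modulo (f_1, f_2, f_3):
  remainder 38/49x + 3/7y^3 + 89/49y^2 + 8/49y - 118/49 ≠ 0; add h_4 = 38/49x + 3/7y^3 + 89/49y^2 + 8/49y - 118/49 to the basis.

S(f_1,f_3): lcm = x^2y. S = 12/7x^2 + 1/4xy^2 - 9/7xy + 2/7x + 1/2y^2 - 1/2y.
  reduce S modulo (f_1, f_2, f_3, h_4):
  remainder -1353/931y^3 - 31627/6517y^2 + 1560/6517y + 39538/6517 ≠ 0; add h_5 = -1353/931y^3 - 31627/6517y^2 + 1560/6517y + 39538/6517 to the basis.

S(f_2,f_3): lcm = x^2. S = -1/28xy - 8/7x - 3/7y^2 - 1/2y + 13/14.
  reduce S modulo (f_1, f_2, f_3, h_4, h_5):
  remainder 49/451y^2 - 83/451y + 34/451 ≠ 0; add h_6 = 49/451y^2 - 83/451y + 34/451 to the basis.

S(f_1,h_4): lcm = xy. S = 12/7x - 21/38y^4 - 89/38y^3 - 4/19y^2 + 375/133y + 2/7.
  reduce S modulo (f_1, f_2, f_3, h_4, h_5, h_6):
  remainder 1042/1353y - 1042/1353 ≠ 0; add h_7 = 1042/1353y - 1042/1353 to the basis.

The other S-polynomials (S(f_2,h_4), S(f_3,h_4), S(f_1,h_5), S(f_2,h_5), S(f_3,h_5), S(h_4,h_5), S(f_1,h_6), S(f_2,h_6), S(f_3,h_6), S(h_4,h_6), S(h_5,h_6), S(f_1,h_7), S(f_2,h_7), S(f_3,h_7), S(h_4,h_7), S(h_5,h_7), S(h_6,h_7)) all reduce to 0 modulo the current basis, so we have a Gröbner basis.
Inter-reduce: drop elements whose leading term is divisible by another's, tail-reduce, and make monic.
Reduced Gröbner basis: {x, y - 1}.
Label its elements g_1 = x, g_2 = y - 1.

Reduce p = 4x^2 + 5xy - 4x - 6y + 6 modulo G:
  leading term x^2: subtract (4x)·g_1 from 4x^2 + 5xy - 4x - 6y + 6 → 5xy - 4x - 6y + 6
  leading term xy: subtract (5y)·g_1 from 5xy - 4x - 6y + 6 → -4x - 6y + 6
  leading term x: subtract (-4)·g_1 from -4x - 6y + 6 → -6y + 6
  leading term y: subtract (-6)·g_2 from -6y + 6 → 0
  normal form = 0.
Since the normal form is 0, p ∈ I.

4x^2 + 5xy - 4x - 6y + 6 lies in I (it reduces to 0).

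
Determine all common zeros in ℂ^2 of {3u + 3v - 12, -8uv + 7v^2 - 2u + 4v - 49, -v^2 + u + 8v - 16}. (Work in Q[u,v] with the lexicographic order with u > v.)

Compute a lex Gröbner basis by Buchberger's algorithm.
f_1 = 3u + 3v - 12, LT = u.
f_2 = -8uv - 2u + 7v^2 + 4v - 49, LT = uv.
f_3 = u - v^2 + 8v - 16, LT = u.

S(f_1,f_2): lcm = uv. S = -1/4u + 15/8v^2 - 7/2v - 49/8.
  leading term u: subtract (-1/12)·f_1 from -1/4u + 15/8v^2 - 7/2v - 49/8 → 15/8v^2 - 13/4v - 57/8
  leading term v^2: no divisor's leading term divides it; move 15/8v^2 to the remainder.
  leading term v: no divisor's leading term divides it; move -13/4v to the remainder.
  leading term 1: no divisor's leading term divides it; move -57/8 to the remainder.
  remainder 15/8v^2 - 13/4v - 57/8 ≠ 0; add h_4 = 15/8v^2 - 13/4v - 57/8 to the basis.

S(f_1,f_3): lcm = u. S = v^2 - 7v + 12.
  leading term v^2: subtract (8/15)·h_4 from v^2 - 7v + 12 → -79/15v + 79/5
  leading term v: no divisor's leading term divides it; move -79/15v to the remainder.
  leading term 1: no divisor's leading term divides it; move 79/5 to the remainder.
  remainder -79/15v + 79/5 ≠ 0; add h_5 = -79/15v + 79/5 to the basis.

S(f_2,f_3): lcm = uv. S = 1/4u + v^3 - 71/8v^2 + 31/2v + 49/8.
  leading term u: subtract (1/12)·f_1 from 1/4u + v^3 - 71/8v^2 + 31/2v + 49/8 → v^3 - 71/8v^2 + 61/4v + 57/8
  leading term v^3: subtract (8/15v)·h_4 from v^3 - 71/8v^2 + 61/4v + 57/8 → -857/120v^2 + 381/20v + 57/8
  leading term v^2: subtract (-857/225)·h_4 from -857/120v^2 + 381/20v + 57/8 → 1501/225v - 1501/75
  leading term v: subtract (-19/15)·h_5 from 1501/225v - 1501/75 → 0
  remainder 0.

S(f_1,h_4): leading monomials are coprime, so the S-polynomial reduces to 0 (Buchberger's first criterion).
S(f_2,h_4): lcm = uv^2. S = 119/60uv + 19/5u - 7/8v^3 - 1/2v^2 + 49/8v.
  leading term uv: subtract (119/180v)·f_1 from 119/60uv + 19/5u - 7/8v^3 - 1/2v^2 + 49/8v → 19/5u - 7/8v^3 - 149/60v^2 + 1687/120v
  leading term u: subtract (19/15)·f_1 from 19/5u - 7/8v^3 - 149/60v^2 + 1687/120v → -7/8v^3 - 149/60v^2 + 1231/120v + 76/5
  leading term v^3: subtract (-7/15v)·h_4 from -7/8v^3 - 149/60v^2 + 1231/120v + 76/5 → -4v^2 + 104/15v + 76/5
  leading term v^2: subtract (-32/15)·h_4 from -4v^2 + 104/15v + 76/5 → 0
  remainder 0.

S(f_3,h_4): leading monomials are coprime, so the S-polynomial reduces to 0 (Buchberger's first criterion).
S(f_1,h_5): leading monomials are coprime, so the S-polynomial reduces to 0 (Buchberger's first criterion).
S(f_2,h_5): lcm = uv. S = 13/4u - 7/8v^2 - 1/2v + 49/8.
  leading term u: subtract (13/12)·f_1 from 13/4u - 7/8v^2 - 1/2v + 49/8 → -7/8v^2 - 15/4v + 153/8
  leading term v^2: subtract (-7/15)·h_4 from -7/8v^2 - 15/4v + 153/8 → -79/15v + 79/5
  leading term v: subtract (1)·h_5 from -79/15v + 79/5 → 0
  remainder 0.

S(f_3,h_5): leading monomials are coprime, so the S-polynomial reduces to 0 (Buchberger's first criterion).
S(h_4,h_5): lcm = v^2. S = 19/15v - 19/5.
  leading term v: subtract (-19/79)·h_5 from 19/15v - 19/5 → 0
  remainder 0.

Every S-polynomial of the final basis reduces to 0, so we have a Gröbner basis.
Inter-reduce: drop elements whose leading term is divisible by another's, tail-reduce, and make monic.
Reduced Gröbner basis: {u - 1, v - 3}.

Since the basis is lex-ordered, v - 3 is univariate in v. Its roots are {3}. Back-substituting each root into the other basis elements fixes the other coordinates.
  v = 3: the earlier basis element becomes u - 1 = 0, giving u = 1 — point (1, 3).
Check: every point annihilates each of the original generators.

{(1, 3)}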